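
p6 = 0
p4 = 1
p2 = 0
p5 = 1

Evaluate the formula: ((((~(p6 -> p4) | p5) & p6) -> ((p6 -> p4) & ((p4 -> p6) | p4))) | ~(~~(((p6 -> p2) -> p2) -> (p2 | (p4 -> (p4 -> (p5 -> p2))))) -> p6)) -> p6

p6 -> p4 = 0 -> 1 = 1
~(p6 -> p4) = ~1 = 0
~(p6 -> p4) | p5 = 0 | 1 = 1
(~(p6 -> p4) | p5) & p6 = 1 & 0 = 0
p6 -> p4 = 0 -> 1 = 1
p4 -> p6 = 1 -> 0 = 0
(p4 -> p6) | p4 = 0 | 1 = 1
(p6 -> p4) & ((p4 -> p6) | p4) = 1 & 1 = 1
((~(p6 -> p4) | p5) & p6) -> ((p6 -> p4) & ((p4 -> p6) | p4)) = 0 -> 1 = 1
p6 -> p2 = 0 -> 0 = 1
(p6 -> p2) -> p2 = 1 -> 0 = 0
p5 -> p2 = 1 -> 0 = 0
p4 -> (p5 -> p2) = 1 -> 0 = 0
p4 -> (p4 -> (p5 -> p2)) = 1 -> 0 = 0
p2 | (p4 -> (p4 -> (p5 -> p2))) = 0 | 0 = 0
((p6 -> p2) -> p2) -> (p2 | (p4 -> (p4 -> (p5 -> p2)))) = 0 -> 0 = 1
~(((p6 -> p2) -> p2) -> (p2 | (p4 -> (p4 -> (p5 -> p2))))) = ~1 = 0
~~(((p6 -> p2) -> p2) -> (p2 | (p4 -> (p4 -> (p5 -> p2))))) = ~0 = 1
~~(((p6 -> p2) -> p2) -> (p2 | (p4 -> (p4 -> (p5 -> p2))))) -> p6 = 1 -> 0 = 0
~(~~(((p6 -> p2) -> p2) -> (p2 | (p4 -> (p4 -> (p5 -> p2))))) -> p6) = ~0 = 1
(((~(p6 -> p4) | p5) & p6) -> ((p6 -> p4) & ((p4 -> p6) | p4))) | ~(~~(((p6 -> p2) -> p2) -> (p2 | (p4 -> (p4 -> (p5 -> p2))))) -> p6) = 1 | 1 = 1
((((~(p6 -> p4) | p5) & p6) -> ((p6 -> p4) & ((p4 -> p6) | p4))) | ~(~~(((p6 -> p2) -> p2) -> (p2 | (p4 -> (p4 -> (p5 -> p2))))) -> p6)) -> p6 = 1 -> 0 = 0

0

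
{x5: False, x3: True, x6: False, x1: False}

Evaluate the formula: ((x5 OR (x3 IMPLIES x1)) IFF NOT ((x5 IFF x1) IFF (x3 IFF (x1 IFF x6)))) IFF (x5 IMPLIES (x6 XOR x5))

True

x3 IMPLIES x1 = True IMPLIES False = False
x5 OR (x3 IMPLIES x1) = False OR False = False
x5 IFF x1 = False IFF False = True
x1 IFF x6 = False IFF False = True
x3 IFF (x1 IFF x6) = True IFF True = True
(x5 IFF x1) IFF (x3 IFF (x1 IFF x6)) = True IFF True = True
NOT ((x5 IFF x1) IFF (x3 IFF (x1 IFF x6))) = NOT True = False
(x5 OR (x3 IMPLIES x1)) IFF NOT ((x5 IFF x1) IFF (x3 IFF (x1 IFF x6))) = False IFF False = True
x6 XOR x5 = False XOR False = False
x5 IMPLIES (x6 XOR x5) = False IMPLIES False = True
((x5 OR (x3 IMPLIES x1)) IFF NOT ((x5 IFF x1) IFF (x3 IFF (x1 IFF x6)))) IFF (x5 IMPLIES (x6 XOR x5)) = True IFF True = True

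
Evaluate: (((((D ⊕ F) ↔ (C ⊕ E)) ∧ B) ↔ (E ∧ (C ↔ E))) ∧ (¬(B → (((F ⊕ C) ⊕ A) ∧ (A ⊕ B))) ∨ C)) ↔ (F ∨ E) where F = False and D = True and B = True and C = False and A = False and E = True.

D ⊕ F = True ⊕ False = True
C ⊕ E = False ⊕ True = True
(D ⊕ F) ↔ (C ⊕ E) = True ↔ True = True
((D ⊕ F) ↔ (C ⊕ E)) ∧ B = True ∧ True = True
C ↔ E = False ↔ True = False
E ∧ (C ↔ E) = True ∧ False = False
(((D ⊕ F) ↔ (C ⊕ E)) ∧ B) ↔ (E ∧ (C ↔ E)) = True ↔ False = False
F ⊕ C = False ⊕ False = False
(F ⊕ C) ⊕ A = False ⊕ False = False
A ⊕ B = False ⊕ True = True
((F ⊕ C) ⊕ A) ∧ (A ⊕ B) = False ∧ True = False
B → (((F ⊕ C) ⊕ A) ∧ (A ⊕ B)) = True → False = False
¬(B → (((F ⊕ C) ⊕ A) ∧ (A ⊕ B))) = ¬False = True
¬(B → (((F ⊕ C) ⊕ A) ∧ (A ⊕ B))) ∨ C = True ∨ False = True
((((D ⊕ F) ↔ (C ⊕ E)) ∧ B) ↔ (E ∧ (C ↔ E))) ∧ (¬(B → (((F ⊕ C) ⊕ A) ∧ (A ⊕ B))) ∨ C) = False ∧ True = False
F ∨ E = False ∨ True = True
(((((D ⊕ F) ↔ (C ⊕ E)) ∧ B) ↔ (E ∧ (C ↔ E))) ∧ (¬(B → (((F ⊕ C) ⊕ A) ∧ (A ⊕ B))) ∨ C)) ↔ (F ∨ E) = False ↔ True = False

False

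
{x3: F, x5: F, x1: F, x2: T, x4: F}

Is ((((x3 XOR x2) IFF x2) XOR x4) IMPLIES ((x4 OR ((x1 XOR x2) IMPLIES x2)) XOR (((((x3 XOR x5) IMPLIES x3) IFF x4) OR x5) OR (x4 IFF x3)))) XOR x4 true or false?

Substituting x3=F, x5=F, x1=F, x2=T, x4=F:
x3 XOR x2 = F XOR T = T
(x3 XOR x2) IFF x2 = T IFF T = T
((x3 XOR x2) IFF x2) XOR x4 = T XOR F = T
x1 XOR x2 = F XOR T = T
(x1 XOR x2) IMPLIES x2 = T IMPLIES T = T
x4 OR ((x1 XOR x2) IMPLIES x2) = F OR T = T
x3 XOR x5 = F XOR F = F
(x3 XOR x5) IMPLIES x3 = F IMPLIES F = T
((x3 XOR x5) IMPLIES x3) IFF x4 = T IFF F = F
(((x3 XOR x5) IMPLIES x3) IFF x4) OR x5 = F OR F = F
x4 IFF x3 = F IFF F = T
((((x3 XOR x5) IMPLIES x3) IFF x4) OR x5) OR (x4 IFF x3) = F OR T = T
(x4 OR ((x1 XOR x2) IMPLIES x2)) XOR (((((x3 XOR x5) IMPLIES x3) IFF x4) OR x5) OR (x4 IFF x3)) = T XOR T = F
(((x3 XOR x2) IFF x2) XOR x4) IMPLIES ((x4 OR ((x1 XOR x2) IMPLIES x2)) XOR (((((x3 XOR x5) IMPLIES x3) IFF x4) OR x5) OR (x4 IFF x3))) = T IMPLIES F = F
((((x3 XOR x2) IFF x2) XOR x4) IMPLIES ((x4 OR ((x1 XOR x2) IMPLIES x2)) XOR (((((x3 XOR x5) IMPLIES x3) IFF x4) OR x5) OR (x4 IFF x3)))) XOR x4 = F XOR F = F

F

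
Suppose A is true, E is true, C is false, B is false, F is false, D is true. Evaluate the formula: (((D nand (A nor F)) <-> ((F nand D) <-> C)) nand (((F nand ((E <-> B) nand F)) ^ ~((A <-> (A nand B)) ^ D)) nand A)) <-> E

A nor F = True nor False = False
D nand (A nor F) = True nand False = True
F nand D = False nand True = True
(F nand D) <-> C = True <-> False = False
(D nand (A nor F)) <-> ((F nand D) <-> C) = True <-> False = False
E <-> B = True <-> False = False
(E <-> B) nand F = False nand False = True
F nand ((E <-> B) nand F) = False nand True = True
A nand B = True nand False = True
A <-> (A nand B) = True <-> True = True
(A <-> (A nand B)) ^ D = True ^ True = False
~((A <-> (A nand B)) ^ D) = ~False = True
(F nand ((E <-> B) nand F)) ^ ~((A <-> (A nand B)) ^ D) = True ^ True = False
((F nand ((E <-> B) nand F)) ^ ~((A <-> (A nand B)) ^ D)) nand A = False nand True = True
((D nand (A nor F)) <-> ((F nand D) <-> C)) nand (((F nand ((E <-> B) nand F)) ^ ~((A <-> (A nand B)) ^ D)) nand A) = False nand True = True
(((D nand (A nor F)) <-> ((F nand D) <-> C)) nand (((F nand ((E <-> B) nand F)) ^ ~((A <-> (A nand B)) ^ D)) nand A)) <-> E = True <-> True = True

True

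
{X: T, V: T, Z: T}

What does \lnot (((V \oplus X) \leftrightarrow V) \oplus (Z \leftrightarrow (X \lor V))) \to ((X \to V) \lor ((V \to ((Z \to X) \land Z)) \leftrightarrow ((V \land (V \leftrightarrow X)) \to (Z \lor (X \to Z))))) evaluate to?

T

V \oplus X = T \oplus T = F
(V \oplus X) \leftrightarrow V = F \leftrightarrow T = F
X \lor V = T \lor T = T
Z \leftrightarrow (X \lor V) = T \leftrightarrow T = T
((V \oplus X) \leftrightarrow V) \oplus (Z \leftrightarrow (X \lor V)) = F \oplus T = T
\lnot (((V \oplus X) \leftrightarrow V) \oplus (Z \leftrightarrow (X \lor V))) = \lnot T = F
X \to V = T \to T = T
Z \to X = T \to T = T
(Z \to X) \land Z = T \land T = T
V \to ((Z \to X) \land Z) = T \to T = T
V \leftrightarrow X = T \leftrightarrow T = T
V \land (V \leftrightarrow X) = T \land T = T
X \to Z = T \to T = T
Z \lor (X \to Z) = T \lor T = T
(V \land (V \leftrightarrow X)) \to (Z \lor (X \to Z)) = T \to T = T
(V \to ((Z \to X) \land Z)) \leftrightarrow ((V \land (V \leftrightarrow X)) \to (Z \lor (X \to Z))) = T \leftrightarrow T = T
(X \to V) \lor ((V \to ((Z \to X) \land Z)) \leftrightarrow ((V \land (V \leftrightarrow X)) \to (Z \lor (X \to Z)))) = T \lor T = T
\lnot (((V \oplus X) \leftrightarrow V) \oplus (Z \leftrightarrow (X \lor V))) \to ((X \to V) \lor ((V \to ((Z \to X) \land Z)) \leftrightarrow ((V \land (V \leftrightarrow X)) \to (Z \lor (X \to Z))))) = F \to T = T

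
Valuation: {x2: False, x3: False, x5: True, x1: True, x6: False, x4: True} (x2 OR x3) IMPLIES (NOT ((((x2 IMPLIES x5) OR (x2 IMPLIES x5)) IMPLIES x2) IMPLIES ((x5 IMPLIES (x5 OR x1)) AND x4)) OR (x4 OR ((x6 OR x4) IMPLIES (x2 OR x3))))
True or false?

x2 OR x3 = False OR False = False
x2 IMPLIES x5 = False IMPLIES True = True
x2 IMPLIES x5 = False IMPLIES True = True
(x2 IMPLIES x5) OR (x2 IMPLIES x5) = True OR True = True
((x2 IMPLIES x5) OR (x2 IMPLIES x5)) IMPLIES x2 = True IMPLIES False = False
x5 OR x1 = True OR True = True
x5 IMPLIES (x5 OR x1) = True IMPLIES True = True
(x5 IMPLIES (x5 OR x1)) AND x4 = True AND True = True
(((x2 IMPLIES x5) OR (x2 IMPLIES x5)) IMPLIES x2) IMPLIES ((x5 IMPLIES (x5 OR x1)) AND x4) = False IMPLIES True = True
NOT ((((x2 IMPLIES x5) OR (x2 IMPLIES x5)) IMPLIES x2) IMPLIES ((x5 IMPLIES (x5 OR x1)) AND x4)) = NOT True = False
x6 OR x4 = False OR True = True
x2 OR x3 = False OR False = False
(x6 OR x4) IMPLIES (x2 OR x3) = True IMPLIES False = False
x4 OR ((x6 OR x4) IMPLIES (x2 OR x3)) = True OR False = True
NOT ((((x2 IMPLIES x5) OR (x2 IMPLIES x5)) IMPLIES x2) IMPLIES ((x5 IMPLIES (x5 OR x1)) AND x4)) OR (x4 OR ((x6 OR x4) IMPLIES (x2 OR x3))) = False OR True = True
(x2 OR x3) IMPLIES (NOT ((((x2 IMPLIES x5) OR (x2 IMPLIES x5)) IMPLIES x2) IMPLIES ((x5 IMPLIES (x5 OR x1)) AND x4)) OR (x4 OR ((x6 OR x4) IMPLIES (x2 OR x3)))) = False IMPLIES True = True

True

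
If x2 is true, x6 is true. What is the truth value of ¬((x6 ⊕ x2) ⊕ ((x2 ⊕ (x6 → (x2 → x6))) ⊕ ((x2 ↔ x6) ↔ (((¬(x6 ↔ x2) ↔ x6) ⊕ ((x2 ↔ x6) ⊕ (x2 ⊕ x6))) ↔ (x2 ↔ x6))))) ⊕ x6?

x6 ⊕ x2 = True ⊕ True = False
x2 → x6 = True → True = True
x6 → (x2 → x6) = True → True = True
x2 ⊕ (x6 → (x2 → x6)) = True ⊕ True = False
x2 ↔ x6 = True ↔ True = True
x6 ↔ x2 = True ↔ True = True
¬(x6 ↔ x2) = ¬True = False
¬(x6 ↔ x2) ↔ x6 = False ↔ True = False
x2 ↔ x6 = True ↔ True = True
x2 ⊕ x6 = True ⊕ True = False
(x2 ↔ x6) ⊕ (x2 ⊕ x6) = True ⊕ False = True
(¬(x6 ↔ x2) ↔ x6) ⊕ ((x2 ↔ x6) ⊕ (x2 ⊕ x6)) = False ⊕ True = True
x2 ↔ x6 = True ↔ True = True
((¬(x6 ↔ x2) ↔ x6) ⊕ ((x2 ↔ x6) ⊕ (x2 ⊕ x6))) ↔ (x2 ↔ x6) = True ↔ True = True
(x2 ↔ x6) ↔ (((¬(x6 ↔ x2) ↔ x6) ⊕ ((x2 ↔ x6) ⊕ (x2 ⊕ x6))) ↔ (x2 ↔ x6)) = True ↔ True = True
(x2 ⊕ (x6 → (x2 → x6))) ⊕ ((x2 ↔ x6) ↔ (((¬(x6 ↔ x2) ↔ x6) ⊕ ((x2 ↔ x6) ⊕ (x2 ⊕ x6))) ↔ (x2 ↔ x6))) = False ⊕ True = True
(x6 ⊕ x2) ⊕ ((x2 ⊕ (x6 → (x2 → x6))) ⊕ ((x2 ↔ x6) ↔ (((¬(x6 ↔ x2) ↔ x6) ⊕ ((x2 ↔ x6) ⊕ (x2 ⊕ x6))) ↔ (x2 ↔ x6)))) = False ⊕ True = True
¬((x6 ⊕ x2) ⊕ ((x2 ⊕ (x6 → (x2 → x6))) ⊕ ((x2 ↔ x6) ↔ (((¬(x6 ↔ x2) ↔ x6) ⊕ ((x2 ↔ x6) ⊕ (x2 ⊕ x6))) ↔ (x2 ↔ x6))))) = ¬True = False
¬((x6 ⊕ x2) ⊕ ((x2 ⊕ (x6 → (x2 → x6))) ⊕ ((x2 ↔ x6) ↔ (((¬(x6 ↔ x2) ↔ x6) ⊕ ((x2 ↔ x6) ⊕ (x2 ⊕ x6))) ↔ (x2 ↔ x6))))) ⊕ x6 = False ⊕ True = True

True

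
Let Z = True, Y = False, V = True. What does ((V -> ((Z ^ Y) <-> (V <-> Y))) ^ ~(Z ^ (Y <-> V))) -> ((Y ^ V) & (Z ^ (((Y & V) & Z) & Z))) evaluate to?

True

Z ^ Y = True ^ False = True
V <-> Y = True <-> False = False
(Z ^ Y) <-> (V <-> Y) = True <-> False = False
V -> ((Z ^ Y) <-> (V <-> Y)) = True -> False = False
Y <-> V = False <-> True = False
Z ^ (Y <-> V) = True ^ False = True
~(Z ^ (Y <-> V)) = ~True = False
(V -> ((Z ^ Y) <-> (V <-> Y))) ^ ~(Z ^ (Y <-> V)) = False ^ False = False
Y ^ V = False ^ True = True
Y & V = False & True = False
(Y & V) & Z = False & True = False
((Y & V) & Z) & Z = False & True = False
Z ^ (((Y & V) & Z) & Z) = True ^ False = True
(Y ^ V) & (Z ^ (((Y & V) & Z) & Z)) = True & True = True
((V -> ((Z ^ Y) <-> (V <-> Y))) ^ ~(Z ^ (Y <-> V))) -> ((Y ^ V) & (Z ^ (((Y & V) & Z) & Z))) = False -> True = True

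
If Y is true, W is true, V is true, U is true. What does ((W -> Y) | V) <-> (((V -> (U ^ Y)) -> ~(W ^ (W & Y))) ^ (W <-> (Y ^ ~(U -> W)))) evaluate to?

W -> Y = T -> T = T
(W -> Y) | V = T | T = T
U ^ Y = T ^ T = F
V -> (U ^ Y) = T -> F = F
W & Y = T & T = T
W ^ (W & Y) = T ^ T = F
~(W ^ (W & Y)) = ~F = T
(V -> (U ^ Y)) -> ~(W ^ (W & Y)) = F -> T = T
U -> W = T -> T = T
~(U -> W) = ~T = F
Y ^ ~(U -> W) = T ^ F = T
W <-> (Y ^ ~(U -> W)) = T <-> T = T
((V -> (U ^ Y)) -> ~(W ^ (W & Y))) ^ (W <-> (Y ^ ~(U -> W))) = T ^ T = F
((W -> Y) | V) <-> (((V -> (U ^ Y)) -> ~(W ^ (W & Y))) ^ (W <-> (Y ^ ~(U -> W)))) = T <-> F = F

F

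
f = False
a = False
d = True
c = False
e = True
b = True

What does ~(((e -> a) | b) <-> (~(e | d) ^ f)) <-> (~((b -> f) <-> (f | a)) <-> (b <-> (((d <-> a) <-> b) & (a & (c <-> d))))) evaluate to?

Substituting f=False, a=False, d=True, c=False, e=True, b=True:
e -> a = True -> False = False
(e -> a) | b = False | True = True
e | d = True | True = True
~(e | d) = ~True = False
~(e | d) ^ f = False ^ False = False
((e -> a) | b) <-> (~(e | d) ^ f) = True <-> False = False
~(((e -> a) | b) <-> (~(e | d) ^ f)) = ~False = True
b -> f = True -> False = False
f | a = False | False = False
(b -> f) <-> (f | a) = False <-> False = True
~((b -> f) <-> (f | a)) = ~True = False
d <-> a = True <-> False = False
(d <-> a) <-> b = False <-> True = False
c <-> d = False <-> True = False
a & (c <-> d) = False & False = False
((d <-> a) <-> b) & (a & (c <-> d)) = False & False = False
b <-> (((d <-> a) <-> b) & (a & (c <-> d))) = True <-> False = False
~((b -> f) <-> (f | a)) <-> (b <-> (((d <-> a) <-> b) & (a & (c <-> d)))) = False <-> False = True
~(((e -> a) | b) <-> (~(e | d) ^ f)) <-> (~((b -> f) <-> (f | a)) <-> (b <-> (((d <-> a) <-> b) & (a & (c <-> d))))) = True <-> True = True

True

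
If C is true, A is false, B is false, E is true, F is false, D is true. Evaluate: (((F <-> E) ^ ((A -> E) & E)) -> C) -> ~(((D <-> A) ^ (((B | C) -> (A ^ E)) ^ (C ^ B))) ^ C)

False

F <-> E = False <-> True = False
A -> E = False -> True = True
(A -> E) & E = True & True = True
(F <-> E) ^ ((A -> E) & E) = False ^ True = True
((F <-> E) ^ ((A -> E) & E)) -> C = True -> True = True
D <-> A = True <-> False = False
B | C = False | True = True
A ^ E = False ^ True = True
(B | C) -> (A ^ E) = True -> True = True
C ^ B = True ^ False = True
((B | C) -> (A ^ E)) ^ (C ^ B) = True ^ True = False
(D <-> A) ^ (((B | C) -> (A ^ E)) ^ (C ^ B)) = False ^ False = False
((D <-> A) ^ (((B | C) -> (A ^ E)) ^ (C ^ B))) ^ C = False ^ True = True
~(((D <-> A) ^ (((B | C) -> (A ^ E)) ^ (C ^ B))) ^ C) = ~True = False
(((F <-> E) ^ ((A -> E) & E)) -> C) -> ~(((D <-> A) ^ (((B | C) -> (A ^ E)) ^ (C ^ B))) ^ C) = True -> False = False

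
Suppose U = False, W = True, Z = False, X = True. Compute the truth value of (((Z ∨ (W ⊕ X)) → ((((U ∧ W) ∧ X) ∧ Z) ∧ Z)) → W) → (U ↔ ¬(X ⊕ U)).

True

W ⊕ X = True ⊕ True = False
Z ∨ (W ⊕ X) = False ∨ False = False
U ∧ W = False ∧ True = False
(U ∧ W) ∧ X = False ∧ True = False
((U ∧ W) ∧ X) ∧ Z = False ∧ False = False
(((U ∧ W) ∧ X) ∧ Z) ∧ Z = False ∧ False = False
(Z ∨ (W ⊕ X)) → ((((U ∧ W) ∧ X) ∧ Z) ∧ Z) = False → False = True
((Z ∨ (W ⊕ X)) → ((((U ∧ W) ∧ X) ∧ Z) ∧ Z)) → W = True → True = True
X ⊕ U = True ⊕ False = True
¬(X ⊕ U) = ¬True = False
U ↔ ¬(X ⊕ U) = False ↔ False = True
(((Z ∨ (W ⊕ X)) → ((((U ∧ W) ∧ X) ∧ Z) ∧ Z)) → W) → (U ↔ ¬(X ⊕ U)) = True → True = True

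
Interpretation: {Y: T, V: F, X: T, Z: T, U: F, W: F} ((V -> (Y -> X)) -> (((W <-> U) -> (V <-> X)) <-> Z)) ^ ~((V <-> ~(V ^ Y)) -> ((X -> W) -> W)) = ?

Y -> X = T -> T = T
V -> (Y -> X) = F -> T = T
W <-> U = F <-> F = T
V <-> X = F <-> T = F
(W <-> U) -> (V <-> X) = T -> F = F
((W <-> U) -> (V <-> X)) <-> Z = F <-> T = F
(V -> (Y -> X)) -> (((W <-> U) -> (V <-> X)) <-> Z) = T -> F = F
V ^ Y = F ^ T = T
~(V ^ Y) = ~T = F
V <-> ~(V ^ Y) = F <-> F = T
X -> W = T -> F = F
(X -> W) -> W = F -> F = T
(V <-> ~(V ^ Y)) -> ((X -> W) -> W) = T -> T = T
~((V <-> ~(V ^ Y)) -> ((X -> W) -> W)) = ~T = F
((V -> (Y -> X)) -> (((W <-> U) -> (V <-> X)) <-> Z)) ^ ~((V <-> ~(V ^ Y)) -> ((X -> W) -> W)) = F ^ F = F

F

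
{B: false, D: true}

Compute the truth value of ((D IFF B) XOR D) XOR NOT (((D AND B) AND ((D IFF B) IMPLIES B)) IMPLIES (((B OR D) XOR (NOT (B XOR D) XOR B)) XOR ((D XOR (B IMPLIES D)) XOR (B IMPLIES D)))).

D IFF B = true IFF false = false
(D IFF B) XOR D = false XOR true = true
D AND B = true AND false = false
D IFF B = true IFF false = false
(D IFF B) IMPLIES B = false IMPLIES false = true
(D AND B) AND ((D IFF B) IMPLIES B) = false AND true = false
B OR D = false OR true = true
B XOR D = false XOR true = true
NOT (B XOR D) = NOT true = false
NOT (B XOR D) XOR B = false XOR false = false
(B OR D) XOR (NOT (B XOR D) XOR B) = true XOR false = true
B IMPLIES D = false IMPLIES true = true
D XOR (B IMPLIES D) = true XOR true = false
B IMPLIES D = false IMPLIES true = true
(D XOR (B IMPLIES D)) XOR (B IMPLIES D) = false XOR true = true
((B OR D) XOR (NOT (B XOR D) XOR B)) XOR ((D XOR (B IMPLIES D)) XOR (B IMPLIES D)) = true XOR true = false
((D AND B) AND ((D IFF B) IMPLIES B)) IMPLIES (((B OR D) XOR (NOT (B XOR D) XOR B)) XOR ((D XOR (B IMPLIES D)) XOR (B IMPLIES D))) = false IMPLIES false = true
NOT (((D AND B) AND ((D IFF B) IMPLIES B)) IMPLIES (((B OR D) XOR (NOT (B XOR D) XOR B)) XOR ((D XOR (B IMPLIES D)) XOR (B IMPLIES D)))) = NOT true = false
((D IFF B) XOR D) XOR NOT (((D AND B) AND ((D IFF B) IMPLIES B)) IMPLIES (((B OR D) XOR (NOT (B XOR D) XOR B)) XOR ((D XOR (B IMPLIES D)) XOR (B IMPLIES D)))) = true XOR false = true

true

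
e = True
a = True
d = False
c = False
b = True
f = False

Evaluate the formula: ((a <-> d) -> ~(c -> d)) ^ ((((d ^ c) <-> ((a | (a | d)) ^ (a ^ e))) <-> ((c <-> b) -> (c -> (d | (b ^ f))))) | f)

True

a <-> d = True <-> False = False
c -> d = False -> False = True
~(c -> d) = ~True = False
(a <-> d) -> ~(c -> d) = False -> False = True
d ^ c = False ^ False = False
a | d = True | False = True
a | (a | d) = True | True = True
a ^ e = True ^ True = False
(a | (a | d)) ^ (a ^ e) = True ^ False = True
(d ^ c) <-> ((a | (a | d)) ^ (a ^ e)) = False <-> True = False
c <-> b = False <-> True = False
b ^ f = True ^ False = True
d | (b ^ f) = False | True = True
c -> (d | (b ^ f)) = False -> True = True
(c <-> b) -> (c -> (d | (b ^ f))) = False -> True = True
((d ^ c) <-> ((a | (a | d)) ^ (a ^ e))) <-> ((c <-> b) -> (c -> (d | (b ^ f)))) = False <-> True = False
(((d ^ c) <-> ((a | (a | d)) ^ (a ^ e))) <-> ((c <-> b) -> (c -> (d | (b ^ f))))) | f = False | False = False
((a <-> d) -> ~(c -> d)) ^ ((((d ^ c) <-> ((a | (a | d)) ^ (a ^ e))) <-> ((c <-> b) -> (c -> (d | (b ^ f))))) | f) = True ^ False = True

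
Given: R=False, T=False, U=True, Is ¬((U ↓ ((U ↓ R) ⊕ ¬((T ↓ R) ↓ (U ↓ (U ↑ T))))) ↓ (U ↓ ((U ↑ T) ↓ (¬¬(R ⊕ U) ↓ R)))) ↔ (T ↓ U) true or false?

True

Substituting R=False, T=False, U=True:
U ↓ R = True ↓ False = False
T ↓ R = False ↓ False = True
U ↑ T = True ↑ False = True
U ↓ (U ↑ T) = True ↓ True = False
(T ↓ R) ↓ (U ↓ (U ↑ T)) = True ↓ False = False
¬((T ↓ R) ↓ (U ↓ (U ↑ T))) = ¬False = True
(U ↓ R) ⊕ ¬((T ↓ R) ↓ (U ↓ (U ↑ T))) = False ⊕ True = True
U ↓ ((U ↓ R) ⊕ ¬((T ↓ R) ↓ (U ↓ (U ↑ T)))) = True ↓ True = False
U ↑ T = True ↑ False = True
R ⊕ U = False ⊕ True = True
¬(R ⊕ U) = ¬True = False
¬¬(R ⊕ U) = ¬False = True
¬¬(R ⊕ U) ↓ R = True ↓ False = False
(U ↑ T) ↓ (¬¬(R ⊕ U) ↓ R) = True ↓ False = False
U ↓ ((U ↑ T) ↓ (¬¬(R ⊕ U) ↓ R)) = True ↓ False = False
(U ↓ ((U ↓ R) ⊕ ¬((T ↓ R) ↓ (U ↓ (U ↑ T))))) ↓ (U ↓ ((U ↑ T) ↓ (¬¬(R ⊕ U) ↓ R))) = False ↓ False = True
¬((U ↓ ((U ↓ R) ⊕ ¬((T ↓ R) ↓ (U ↓ (U ↑ T))))) ↓ (U ↓ ((U ↑ T) ↓ (¬¬(R ⊕ U) ↓ R)))) = ¬True = False
T ↓ U = False ↓ True = False
¬((U ↓ ((U ↓ R) ⊕ ¬((T ↓ R) ↓ (U ↓ (U ↑ T))))) ↓ (U ↓ ((U ↑ T) ↓ (¬¬(R ⊕ U) ↓ R)))) ↔ (T ↓ U) = False ↔ False = True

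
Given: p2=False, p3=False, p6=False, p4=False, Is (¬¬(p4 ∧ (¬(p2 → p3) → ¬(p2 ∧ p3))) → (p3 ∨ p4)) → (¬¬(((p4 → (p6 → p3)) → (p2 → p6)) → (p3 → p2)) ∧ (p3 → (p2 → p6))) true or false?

True

p2 → p3 = False → False = True
¬(p2 → p3) = ¬True = False
p2 ∧ p3 = False ∧ False = False
¬(p2 ∧ p3) = ¬False = True
¬(p2 → p3) → ¬(p2 ∧ p3) = False → True = True
p4 ∧ (¬(p2 → p3) → ¬(p2 ∧ p3)) = False ∧ True = False
¬(p4 ∧ (¬(p2 → p3) → ¬(p2 ∧ p3))) = ¬False = True
¬¬(p4 ∧ (¬(p2 → p3) → ¬(p2 ∧ p3))) = ¬True = False
p3 ∨ p4 = False ∨ False = False
¬¬(p4 ∧ (¬(p2 → p3) → ¬(p2 ∧ p3))) → (p3 ∨ p4) = False → False = True
p6 → p3 = False → False = True
p4 → (p6 → p3) = False → True = True
p2 → p6 = False → False = True
(p4 → (p6 → p3)) → (p2 → p6) = True → True = True
p3 → p2 = False → False = True
((p4 → (p6 → p3)) → (p2 → p6)) → (p3 → p2) = True → True = True
¬(((p4 → (p6 → p3)) → (p2 → p6)) → (p3 → p2)) = ¬True = False
¬¬(((p4 → (p6 → p3)) → (p2 → p6)) → (p3 → p2)) = ¬False = True
p2 → p6 = False → False = True
p3 → (p2 → p6) = False → True = True
¬¬(((p4 → (p6 → p3)) → (p2 → p6)) → (p3 → p2)) ∧ (p3 → (p2 → p6)) = True ∧ True = True
(¬¬(p4 ∧ (¬(p2 → p3) → ¬(p2 ∧ p3))) → (p3 ∨ p4)) → (¬¬(((p4 → (p6 → p3)) → (p2 → p6)) → (p3 → p2)) ∧ (p3 → (p2 → p6))) = True → True = True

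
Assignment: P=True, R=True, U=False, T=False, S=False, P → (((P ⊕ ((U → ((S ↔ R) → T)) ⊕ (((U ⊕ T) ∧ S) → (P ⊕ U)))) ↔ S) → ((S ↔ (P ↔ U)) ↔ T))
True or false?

True

Substituting P=True, R=True, U=False, T=False, S=False:
S ↔ R = False ↔ True = False
(S ↔ R) → T = False → False = True
U → ((S ↔ R) → T) = False → True = True
U ⊕ T = False ⊕ False = False
(U ⊕ T) ∧ S = False ∧ False = False
P ⊕ U = True ⊕ False = True
((U ⊕ T) ∧ S) → (P ⊕ U) = False → True = True
(U → ((S ↔ R) → T)) ⊕ (((U ⊕ T) ∧ S) → (P ⊕ U)) = True ⊕ True = False
P ⊕ ((U → ((S ↔ R) → T)) ⊕ (((U ⊕ T) ∧ S) → (P ⊕ U))) = True ⊕ False = True
(P ⊕ ((U → ((S ↔ R) → T)) ⊕ (((U ⊕ T) ∧ S) → (P ⊕ U)))) ↔ S = True ↔ False = False
P ↔ U = True ↔ False = False
S ↔ (P ↔ U) = False ↔ False = True
(S ↔ (P ↔ U)) ↔ T = True ↔ False = False
((P ⊕ ((U → ((S ↔ R) → T)) ⊕ (((U ⊕ T) ∧ S) → (P ⊕ U)))) ↔ S) → ((S ↔ (P ↔ U)) ↔ T) = False → False = True
P → (((P ⊕ ((U → ((S ↔ R) → T)) ⊕ (((U ⊕ T) ∧ S) → (P ⊕ U)))) ↔ S) → ((S ↔ (P ↔ U)) ↔ T)) = True → True = True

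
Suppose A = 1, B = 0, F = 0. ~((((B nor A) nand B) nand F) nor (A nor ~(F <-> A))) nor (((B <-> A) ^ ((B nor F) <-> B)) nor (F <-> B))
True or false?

0

B nor A = 0 nor 1 = 0
(B nor A) nand B = 0 nand 0 = 1
((B nor A) nand B) nand F = 1 nand 0 = 1
F <-> A = 0 <-> 1 = 0
~(F <-> A) = ~0 = 1
A nor ~(F <-> A) = 1 nor 1 = 0
(((B nor A) nand B) nand F) nor (A nor ~(F <-> A)) = 1 nor 0 = 0
~((((B nor A) nand B) nand F) nor (A nor ~(F <-> A))) = ~0 = 1
B <-> A = 0 <-> 1 = 0
B nor F = 0 nor 0 = 1
(B nor F) <-> B = 1 <-> 0 = 0
(B <-> A) ^ ((B nor F) <-> B) = 0 ^ 0 = 0
F <-> B = 0 <-> 0 = 1
((B <-> A) ^ ((B nor F) <-> B)) nor (F <-> B) = 0 nor 1 = 0
~((((B nor A) nand B) nand F) nor (A nor ~(F <-> A))) nor (((B <-> A) ^ ((B nor F) <-> B)) nor (F <-> B)) = 1 nor 0 = 0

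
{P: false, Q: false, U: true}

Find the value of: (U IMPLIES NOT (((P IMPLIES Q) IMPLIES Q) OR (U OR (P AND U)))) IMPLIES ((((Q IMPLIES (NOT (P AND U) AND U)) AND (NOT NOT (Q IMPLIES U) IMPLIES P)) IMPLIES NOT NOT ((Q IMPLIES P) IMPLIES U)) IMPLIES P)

true

Substituting P=false, Q=false, U=true:
P IMPLIES Q = false IMPLIES false = true
(P IMPLIES Q) IMPLIES Q = true IMPLIES false = false
P AND U = false AND true = false
U OR (P AND U) = true OR false = true
((P IMPLIES Q) IMPLIES Q) OR (U OR (P AND U)) = false OR true = true
NOT (((P IMPLIES Q) IMPLIES Q) OR (U OR (P AND U))) = NOT true = false
U IMPLIES NOT (((P IMPLIES Q) IMPLIES Q) OR (U OR (P AND U))) = true IMPLIES false = false
P AND U = false AND true = false
NOT (P AND U) = NOT false = true
NOT (P AND U) AND U = true AND true = true
Q IMPLIES (NOT (P AND U) AND U) = false IMPLIES true = true
Q IMPLIES U = false IMPLIES true = true
NOT (Q IMPLIES U) = NOT true = false
NOT NOT (Q IMPLIES U) = NOT false = true
NOT NOT (Q IMPLIES U) IMPLIES P = true IMPLIES false = false
(Q IMPLIES (NOT (P AND U) AND U)) AND (NOT NOT (Q IMPLIES U) IMPLIES P) = true AND false = false
Q IMPLIES P = false IMPLIES false = true
(Q IMPLIES P) IMPLIES U = true IMPLIES true = true
NOT ((Q IMPLIES P) IMPLIES U) = NOT true = false
NOT NOT ((Q IMPLIES P) IMPLIES U) = NOT false = true
((Q IMPLIES (NOT (P AND U) AND U)) AND (NOT NOT (Q IMPLIES U) IMPLIES P)) IMPLIES NOT NOT ((Q IMPLIES P) IMPLIES U) = false IMPLIES true = true
(((Q IMPLIES (NOT (P AND U) AND U)) AND (NOT NOT (Q IMPLIES U) IMPLIES P)) IMPLIES NOT NOT ((Q IMPLIES P) IMPLIES U)) IMPLIES P = true IMPLIES false = false
(U IMPLIES NOT (((P IMPLIES Q) IMPLIES Q) OR (U OR (P AND U)))) IMPLIES ((((Q IMPLIES (NOT (P AND U) AND U)) AND (NOT NOT (Q IMPLIES U) IMPLIES P)) IMPLIES NOT NOT ((Q IMPLIES P) IMPLIES U)) IMPLIES P) = false IMPLIES false = true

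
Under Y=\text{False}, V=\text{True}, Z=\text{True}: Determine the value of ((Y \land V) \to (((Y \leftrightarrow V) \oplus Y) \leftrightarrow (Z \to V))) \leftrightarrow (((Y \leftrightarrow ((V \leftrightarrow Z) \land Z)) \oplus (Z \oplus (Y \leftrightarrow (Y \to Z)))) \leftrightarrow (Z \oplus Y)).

\text{True}

Y \land V = \text{False} \land \text{True} = \text{False}
Y \leftrightarrow V = \text{False} \leftrightarrow \text{True} = \text{False}
(Y \leftrightarrow V) \oplus Y = \text{False} \oplus \text{False} = \text{False}
Z \to V = \text{True} \to \text{True} = \text{True}
((Y \leftrightarrow V) \oplus Y) \leftrightarrow (Z \to V) = \text{False} \leftrightarrow \text{True} = \text{False}
(Y \land V) \to (((Y \leftrightarrow V) \oplus Y) \leftrightarrow (Z \to V)) = \text{False} \to \text{False} = \text{True}
V \leftrightarrow Z = \text{True} \leftrightarrow \text{True} = \text{True}
(V \leftrightarrow Z) \land Z = \text{True} \land \text{True} = \text{True}
Y \leftrightarrow ((V \leftrightarrow Z) \land Z) = \text{False} \leftrightarrow \text{True} = \text{False}
Y \to Z = \text{False} \to \text{True} = \text{True}
Y \leftrightarrow (Y \to Z) = \text{False} \leftrightarrow \text{True} = \text{False}
Z \oplus (Y \leftrightarrow (Y \to Z)) = \text{True} \oplus \text{False} = \text{True}
(Y \leftrightarrow ((V \leftrightarrow Z) \land Z)) \oplus (Z \oplus (Y \leftrightarrow (Y \to Z))) = \text{False} \oplus \text{True} = \text{True}
Z \oplus Y = \text{True} \oplus \text{False} = \text{True}
((Y \leftrightarrow ((V \leftrightarrow Z) \land Z)) \oplus (Z \oplus (Y \leftrightarrow (Y \to Z)))) \leftrightarrow (Z \oplus Y) = \text{True} \leftrightarrow \text{True} = \text{True}
((Y \land V) \to (((Y \leftrightarrow V) \oplus Y) \leftrightarrow (Z \to V))) \leftrightarrow (((Y \leftrightarrow ((V \leftrightarrow Z) \land Z)) \oplus (Z \oplus (Y \leftrightarrow (Y \to Z)))) \leftrightarrow (Z \oplus Y)) = \text{True} \leftrightarrow \text{True} = \text{True}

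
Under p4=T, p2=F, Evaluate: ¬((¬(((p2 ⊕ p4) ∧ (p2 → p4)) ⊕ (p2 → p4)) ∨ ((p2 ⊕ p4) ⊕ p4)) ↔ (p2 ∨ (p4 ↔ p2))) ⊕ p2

Substituting p4=T, p2=F:
p2 ⊕ p4 = F ⊕ T = T
p2 → p4 = F → T = T
(p2 ⊕ p4) ∧ (p2 → p4) = T ∧ T = T
p2 → p4 = F → T = T
((p2 ⊕ p4) ∧ (p2 → p4)) ⊕ (p2 → p4) = T ⊕ T = F
¬(((p2 ⊕ p4) ∧ (p2 → p4)) ⊕ (p2 → p4)) = ¬F = T
p2 ⊕ p4 = F ⊕ T = T
(p2 ⊕ p4) ⊕ p4 = T ⊕ T = F
¬(((p2 ⊕ p4) ∧ (p2 → p4)) ⊕ (p2 → p4)) ∨ ((p2 ⊕ p4) ⊕ p4) = T ∨ F = T
p4 ↔ p2 = T ↔ F = F
p2 ∨ (p4 ↔ p2) = F ∨ F = F
(¬(((p2 ⊕ p4) ∧ (p2 → p4)) ⊕ (p2 → p4)) ∨ ((p2 ⊕ p4) ⊕ p4)) ↔ (p2 ∨ (p4 ↔ p2)) = T ↔ F = F
¬((¬(((p2 ⊕ p4) ∧ (p2 → p4)) ⊕ (p2 → p4)) ∨ ((p2 ⊕ p4) ⊕ p4)) ↔ (p2 ∨ (p4 ↔ p2))) = ¬F = T
¬((¬(((p2 ⊕ p4) ∧ (p2 → p4)) ⊕ (p2 → p4)) ∨ ((p2 ⊕ p4) ⊕ p4)) ↔ (p2 ∨ (p4 ↔ p2))) ⊕ p2 = T ⊕ F = T

T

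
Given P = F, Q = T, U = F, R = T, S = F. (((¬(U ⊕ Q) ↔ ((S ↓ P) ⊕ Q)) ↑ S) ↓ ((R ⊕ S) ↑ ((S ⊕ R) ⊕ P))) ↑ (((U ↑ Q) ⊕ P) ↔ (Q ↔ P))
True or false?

U ⊕ Q = F ⊕ T = T
¬(U ⊕ Q) = ¬T = F
S ↓ P = F ↓ F = T
(S ↓ P) ⊕ Q = T ⊕ T = F
¬(U ⊕ Q) ↔ ((S ↓ P) ⊕ Q) = F ↔ F = T
(¬(U ⊕ Q) ↔ ((S ↓ P) ⊕ Q)) ↑ S = T ↑ F = T
R ⊕ S = T ⊕ F = T
S ⊕ R = F ⊕ T = T
(S ⊕ R) ⊕ P = T ⊕ F = T
(R ⊕ S) ↑ ((S ⊕ R) ⊕ P) = T ↑ T = F
((¬(U ⊕ Q) ↔ ((S ↓ P) ⊕ Q)) ↑ S) ↓ ((R ⊕ S) ↑ ((S ⊕ R) ⊕ P)) = T ↓ F = F
U ↑ Q = F ↑ T = T
(U ↑ Q) ⊕ P = T ⊕ F = T
Q ↔ P = T ↔ F = F
((U ↑ Q) ⊕ P) ↔ (Q ↔ P) = T ↔ F = F
(((¬(U ⊕ Q) ↔ ((S ↓ P) ⊕ Q)) ↑ S) ↓ ((R ⊕ S) ↑ ((S ⊕ R) ⊕ P))) ↑ (((U ↑ Q) ⊕ P) ↔ (Q ↔ P)) = F ↑ F = T

T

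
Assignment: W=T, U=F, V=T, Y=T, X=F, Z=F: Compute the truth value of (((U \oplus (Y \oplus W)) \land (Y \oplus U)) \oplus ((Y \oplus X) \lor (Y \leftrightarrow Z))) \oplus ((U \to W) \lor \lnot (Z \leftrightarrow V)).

F

Y \oplus W = T \oplus T = F
U \oplus (Y \oplus W) = F \oplus F = F
Y \oplus U = T \oplus F = T
(U \oplus (Y \oplus W)) \land (Y \oplus U) = F \land T = F
Y \oplus X = T \oplus F = T
Y \leftrightarrow Z = T \leftrightarrow F = F
(Y \oplus X) \lor (Y \leftrightarrow Z) = T \lor F = T
((U \oplus (Y \oplus W)) \land (Y \oplus U)) \oplus ((Y \oplus X) \lor (Y \leftrightarrow Z)) = F \oplus T = T
U \to W = F \to T = T
Z \leftrightarrow V = F \leftrightarrow T = F
\lnot (Z \leftrightarrow V) = \lnot F = T
(U \to W) \lor \lnot (Z \leftrightarrow V) = T \lor T = T
(((U \oplus (Y \oplus W)) \land (Y \oplus U)) \oplus ((Y \oplus X) \lor (Y \leftrightarrow Z))) \oplus ((U \to W) \lor \lnot (Z \leftrightarrow V)) = T \oplus T = F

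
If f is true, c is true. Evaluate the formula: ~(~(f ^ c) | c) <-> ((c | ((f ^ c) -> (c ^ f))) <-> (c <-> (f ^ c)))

1

Substituting f=1, c=1:
f ^ c = 1 ^ 1 = 0
~(f ^ c) = ~0 = 1
~(f ^ c) | c = 1 | 1 = 1
~(~(f ^ c) | c) = ~1 = 0
f ^ c = 1 ^ 1 = 0
c ^ f = 1 ^ 1 = 0
(f ^ c) -> (c ^ f) = 0 -> 0 = 1
c | ((f ^ c) -> (c ^ f)) = 1 | 1 = 1
f ^ c = 1 ^ 1 = 0
c <-> (f ^ c) = 1 <-> 0 = 0
(c | ((f ^ c) -> (c ^ f))) <-> (c <-> (f ^ c)) = 1 <-> 0 = 0
~(~(f ^ c) | c) <-> ((c | ((f ^ c) -> (c ^ f))) <-> (c <-> (f ^ c))) = 0 <-> 0 = 1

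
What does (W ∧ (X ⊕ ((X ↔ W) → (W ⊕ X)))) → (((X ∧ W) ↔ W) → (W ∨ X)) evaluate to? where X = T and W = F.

X ↔ W = T ↔ F = F
W ⊕ X = F ⊕ T = T
(X ↔ W) → (W ⊕ X) = F → T = T
X ⊕ ((X ↔ W) → (W ⊕ X)) = T ⊕ T = F
W ∧ (X ⊕ ((X ↔ W) → (W ⊕ X))) = F ∧ F = F
X ∧ W = T ∧ F = F
(X ∧ W) ↔ W = F ↔ F = T
W ∨ X = F ∨ T = T
((X ∧ W) ↔ W) → (W ∨ X) = T → T = T
(W ∧ (X ⊕ ((X ↔ W) → (W ⊕ X)))) → (((X ∧ W) ↔ W) → (W ∨ X)) = F → T = T

T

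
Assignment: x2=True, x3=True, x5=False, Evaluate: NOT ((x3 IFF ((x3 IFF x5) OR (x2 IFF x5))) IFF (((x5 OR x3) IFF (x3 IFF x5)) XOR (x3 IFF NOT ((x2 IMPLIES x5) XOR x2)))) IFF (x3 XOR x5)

False

Substituting x2=True, x3=True, x5=False:
x3 IFF x5 = True IFF False = False
x2 IFF x5 = True IFF False = False
(x3 IFF x5) OR (x2 IFF x5) = False OR False = False
x3 IFF ((x3 IFF x5) OR (x2 IFF x5)) = True IFF False = False
x5 OR x3 = False OR True = True
x3 IFF x5 = True IFF False = False
(x5 OR x3) IFF (x3 IFF x5) = True IFF False = False
x2 IMPLIES x5 = True IMPLIES False = False
(x2 IMPLIES x5) XOR x2 = False XOR True = True
NOT ((x2 IMPLIES x5) XOR x2) = NOT True = False
x3 IFF NOT ((x2 IMPLIES x5) XOR x2) = True IFF False = False
((x5 OR x3) IFF (x3 IFF x5)) XOR (x3 IFF NOT ((x2 IMPLIES x5) XOR x2)) = False XOR False = False
(x3 IFF ((x3 IFF x5) OR (x2 IFF x5))) IFF (((x5 OR x3) IFF (x3 IFF x5)) XOR (x3 IFF NOT ((x2 IMPLIES x5) XOR x2))) = False IFF False = True
NOT ((x3 IFF ((x3 IFF x5) OR (x2 IFF x5))) IFF (((x5 OR x3) IFF (x3 IFF x5)) XOR (x3 IFF NOT ((x2 IMPLIES x5) XOR x2)))) = NOT True = False
x3 XOR x5 = True XOR False = True
NOT ((x3 IFF ((x3 IFF x5) OR (x2 IFF x5))) IFF (((x5 OR x3) IFF (x3 IFF x5)) XOR (x3 IFF NOT ((x2 IMPLIES x5) XOR x2)))) IFF (x3 XOR x5) = False IFF True = False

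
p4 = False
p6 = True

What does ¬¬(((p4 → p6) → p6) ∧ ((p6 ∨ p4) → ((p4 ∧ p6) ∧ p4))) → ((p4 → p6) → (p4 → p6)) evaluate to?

True

p4 → p6 = False → True = True
(p4 → p6) → p6 = True → True = True
p6 ∨ p4 = True ∨ False = True
p4 ∧ p6 = False ∧ True = False
(p4 ∧ p6) ∧ p4 = False ∧ False = False
(p6 ∨ p4) → ((p4 ∧ p6) ∧ p4) = True → False = False
((p4 → p6) → p6) ∧ ((p6 ∨ p4) → ((p4 ∧ p6) ∧ p4)) = True ∧ False = False
¬(((p4 → p6) → p6) ∧ ((p6 ∨ p4) → ((p4 ∧ p6) ∧ p4))) = ¬False = True
¬¬(((p4 → p6) → p6) ∧ ((p6 ∨ p4) → ((p4 ∧ p6) ∧ p4))) = ¬True = False
p4 → p6 = False → True = True
p4 → p6 = False → True = True
(p4 → p6) → (p4 → p6) = True → True = True
¬¬(((p4 → p6) → p6) ∧ ((p6 ∨ p4) → ((p4 ∧ p6) ∧ p4))) → ((p4 → p6) → (p4 → p6)) = False → True = True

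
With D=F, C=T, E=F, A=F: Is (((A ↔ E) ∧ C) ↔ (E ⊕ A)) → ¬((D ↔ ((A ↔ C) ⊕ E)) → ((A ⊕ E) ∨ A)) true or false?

A ↔ E = F ↔ F = T
(A ↔ E) ∧ C = T ∧ T = T
E ⊕ A = F ⊕ F = F
((A ↔ E) ∧ C) ↔ (E ⊕ A) = T ↔ F = F
A ↔ C = F ↔ T = F
(A ↔ C) ⊕ E = F ⊕ F = F
D ↔ ((A ↔ C) ⊕ E) = F ↔ F = T
A ⊕ E = F ⊕ F = F
(A ⊕ E) ∨ A = F ∨ F = F
(D ↔ ((A ↔ C) ⊕ E)) → ((A ⊕ E) ∨ A) = T → F = F
¬((D ↔ ((A ↔ C) ⊕ E)) → ((A ⊕ E) ∨ A)) = ¬F = T
(((A ↔ E) ∧ C) ↔ (E ⊕ A)) → ¬((D ↔ ((A ↔ C) ⊕ E)) → ((A ⊕ E) ∨ A)) = F → T = T

T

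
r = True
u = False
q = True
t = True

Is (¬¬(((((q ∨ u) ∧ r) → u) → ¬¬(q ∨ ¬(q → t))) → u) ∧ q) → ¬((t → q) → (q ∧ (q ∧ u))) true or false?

True

q ∨ u = True ∨ False = True
(q ∨ u) ∧ r = True ∧ True = True
((q ∨ u) ∧ r) → u = True → False = False
q → t = True → True = True
¬(q → t) = ¬True = False
q ∨ ¬(q → t) = True ∨ False = True
¬(q ∨ ¬(q → t)) = ¬True = False
¬¬(q ∨ ¬(q → t)) = ¬False = True
(((q ∨ u) ∧ r) → u) → ¬¬(q ∨ ¬(q → t)) = False → True = True
((((q ∨ u) ∧ r) → u) → ¬¬(q ∨ ¬(q → t))) → u = True → False = False
¬(((((q ∨ u) ∧ r) → u) → ¬¬(q ∨ ¬(q → t))) → u) = ¬False = True
¬¬(((((q ∨ u) ∧ r) → u) → ¬¬(q ∨ ¬(q → t))) → u) = ¬True = False
¬¬(((((q ∨ u) ∧ r) → u) → ¬¬(q ∨ ¬(q → t))) → u) ∧ q = False ∧ True = False
t → q = True → True = True
q ∧ u = True ∧ False = False
q ∧ (q ∧ u) = True ∧ False = False
(t → q) → (q ∧ (q ∧ u)) = True → False = False
¬((t → q) → (q ∧ (q ∧ u))) = ¬False = True
(¬¬(((((q ∨ u) ∧ r) → u) → ¬¬(q ∨ ¬(q → t))) → u) ∧ q) → ¬((t → q) → (q ∧ (q ∧ u))) = False → True = True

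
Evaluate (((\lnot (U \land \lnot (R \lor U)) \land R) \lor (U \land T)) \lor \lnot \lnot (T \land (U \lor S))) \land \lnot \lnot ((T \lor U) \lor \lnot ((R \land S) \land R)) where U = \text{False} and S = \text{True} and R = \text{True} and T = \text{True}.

\text{True}

R \lor U = \text{True} \lor \text{False} = \text{True}
\lnot (R \lor U) = \lnot \text{True} = \text{False}
U \land \lnot (R \lor U) = \text{False} \land \text{False} = \text{False}
\lnot (U \land \lnot (R \lor U)) = \lnot \text{False} = \text{True}
\lnot (U \land \lnot (R \lor U)) \land R = \text{True} \land \text{True} = \text{True}
U \land T = \text{False} \land \text{True} = \text{False}
(\lnot (U \land \lnot (R \lor U)) \land R) \lor (U \land T) = \text{True} \lor \text{False} = \text{True}
U \lor S = \text{False} \lor \text{True} = \text{True}
T \land (U \lor S) = \text{True} \land \text{True} = \text{True}
\lnot (T \land (U \lor S)) = \lnot \text{True} = \text{False}
\lnot \lnot (T \land (U \lor S)) = \lnot \text{False} = \text{True}
((\lnot (U \land \lnot (R \lor U)) \land R) \lor (U \land T)) \lor \lnot \lnot (T \land (U \lor S)) = \text{True} \lor \text{True} = \text{True}
T \lor U = \text{True} \lor \text{False} = \text{True}
R \land S = \text{True} \land \text{True} = \text{True}
(R \land S) \land R = \text{True} \land \text{True} = \text{True}
\lnot ((R \land S) \land R) = \lnot \text{True} = \text{False}
(T \lor U) \lor \lnot ((R \land S) \land R) = \text{True} \lor \text{False} = \text{True}
\lnot ((T \lor U) \lor \lnot ((R \land S) \land R)) = \lnot \text{True} = \text{False}
\lnot \lnot ((T \lor U) \lor \lnot ((R \land S) \land R)) = \lnot \text{False} = \text{True}
(((\lnot (U \land \lnot (R \lor U)) \land R) \lor (U \land T)) \lor \lnot \lnot (T \land (U \lor S))) \land \lnot \lnot ((T \lor U) \lor \lnot ((R \land S) \land R)) = \text{True} \land \text{True} = \text{True}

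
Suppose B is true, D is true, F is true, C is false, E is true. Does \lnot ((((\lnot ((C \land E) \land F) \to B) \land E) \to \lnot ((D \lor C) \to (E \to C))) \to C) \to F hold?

C \land E = \text{False} \land \text{True} = \text{False}
(C \land E) \land F = \text{False} \land \text{True} = \text{False}
\lnot ((C \land E) \land F) = \lnot \text{False} = \text{True}
\lnot ((C \land E) \land F) \to B = \text{True} \to \text{True} = \text{True}
(\lnot ((C \land E) \land F) \to B) \land E = \text{True} \land \text{True} = \text{True}
D \lor C = \text{True} \lor \text{False} = \text{True}
E \to C = \text{True} \to \text{False} = \text{False}
(D \lor C) \to (E \to C) = \text{True} \to \text{False} = \text{False}
\lnot ((D \lor C) \to (E \to C)) = \lnot \text{False} = \text{True}
((\lnot ((C \land E) \land F) \to B) \land E) \to \lnot ((D \lor C) \to (E \to C)) = \text{True} \to \text{True} = \text{True}
(((\lnot ((C \land E) \land F) \to B) \land E) \to \lnot ((D \lor C) \to (E \to C))) \to C = \text{True} \to \text{False} = \text{False}
\lnot ((((\lnot ((C \land E) \land F) \to B) \land E) \to \lnot ((D \lor C) \to (E \to C))) \to C) = \lnot \text{False} = \text{True}
\lnot ((((\lnot ((C \land E) \land F) \to B) \land E) \to \lnot ((D \lor C) \to (E \to C))) \to C) \to F = \text{True} \to \text{True} = \text{True}

\text{True}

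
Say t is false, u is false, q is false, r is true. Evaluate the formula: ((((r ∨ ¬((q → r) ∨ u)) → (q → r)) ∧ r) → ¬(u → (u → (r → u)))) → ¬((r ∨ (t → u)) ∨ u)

T

Substituting t=F, u=F, q=F, r=T:
q → r = F → T = T
(q → r) ∨ u = T ∨ F = T
¬((q → r) ∨ u) = ¬T = F
r ∨ ¬((q → r) ∨ u) = T ∨ F = T
q → r = F → T = T
(r ∨ ¬((q → r) ∨ u)) → (q → r) = T → T = T
((r ∨ ¬((q → r) ∨ u)) → (q → r)) ∧ r = T ∧ T = T
r → u = T → F = F
u → (r → u) = F → F = T
u → (u → (r → u)) = F → T = T
¬(u → (u → (r → u))) = ¬T = F
(((r ∨ ¬((q → r) ∨ u)) → (q → r)) ∧ r) → ¬(u → (u → (r → u))) = T → F = F
t → u = F → F = T
r ∨ (t → u) = T ∨ T = T
(r ∨ (t → u)) ∨ u = T ∨ F = T
¬((r ∨ (t → u)) ∨ u) = ¬T = F
((((r ∨ ¬((q → r) ∨ u)) → (q → r)) ∧ r) → ¬(u → (u → (r → u)))) → ¬((r ∨ (t → u)) ∨ u) = F → F = T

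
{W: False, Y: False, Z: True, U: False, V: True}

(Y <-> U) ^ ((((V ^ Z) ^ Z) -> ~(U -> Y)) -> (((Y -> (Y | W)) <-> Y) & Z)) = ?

Substituting W=False, Y=False, Z=True, U=False, V=True:
Y <-> U = False <-> False = True
V ^ Z = True ^ True = False
(V ^ Z) ^ Z = False ^ True = True
U -> Y = False -> False = True
~(U -> Y) = ~True = False
((V ^ Z) ^ Z) -> ~(U -> Y) = True -> False = False
Y | W = False | False = False
Y -> (Y | W) = False -> False = True
(Y -> (Y | W)) <-> Y = True <-> False = False
((Y -> (Y | W)) <-> Y) & Z = False & True = False
(((V ^ Z) ^ Z) -> ~(U -> Y)) -> (((Y -> (Y | W)) <-> Y) & Z) = False -> False = True
(Y <-> U) ^ ((((V ^ Z) ^ Z) -> ~(U -> Y)) -> (((Y -> (Y | W)) <-> Y) & Z)) = True ^ True = False

False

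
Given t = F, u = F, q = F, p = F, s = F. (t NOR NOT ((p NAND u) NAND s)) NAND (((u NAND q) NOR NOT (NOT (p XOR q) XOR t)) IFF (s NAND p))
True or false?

p NAND u = F NAND F = T
(p NAND u) NAND s = T NAND F = T
NOT ((p NAND u) NAND s) = NOT T = F
t NOR NOT ((p NAND u) NAND s) = F NOR F = T
u NAND q = F NAND F = T
p XOR q = F XOR F = F
NOT (p XOR q) = NOT F = T
NOT (p XOR q) XOR t = T XOR F = T
NOT (NOT (p XOR q) XOR t) = NOT T = F
(u NAND q) NOR NOT (NOT (p XOR q) XOR t) = T NOR F = F
s NAND p = F NAND F = T
((u NAND q) NOR NOT (NOT (p XOR q) XOR t)) IFF (s NAND p) = F IFF T = F
(t NOR NOT ((p NAND u) NAND s)) NAND (((u NAND q) NOR NOT (NOT (p XOR q) XOR t)) IFF (s NAND p)) = T NAND F = T

T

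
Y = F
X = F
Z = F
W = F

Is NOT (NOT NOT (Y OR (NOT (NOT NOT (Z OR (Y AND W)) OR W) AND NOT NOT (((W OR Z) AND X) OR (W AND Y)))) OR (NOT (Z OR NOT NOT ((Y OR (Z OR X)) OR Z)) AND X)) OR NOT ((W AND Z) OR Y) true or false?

T

Y AND W = F AND F = F
Z OR (Y AND W) = F OR F = F
NOT (Z OR (Y AND W)) = NOT F = T
NOT NOT (Z OR (Y AND W)) = NOT T = F
NOT NOT (Z OR (Y AND W)) OR W = F OR F = F
NOT (NOT NOT (Z OR (Y AND W)) OR W) = NOT F = T
W OR Z = F OR F = F
(W OR Z) AND X = F AND F = F
W AND Y = F AND F = F
((W OR Z) AND X) OR (W AND Y) = F OR F = F
NOT (((W OR Z) AND X) OR (W AND Y)) = NOT F = T
NOT NOT (((W OR Z) AND X) OR (W AND Y)) = NOT T = F
NOT (NOT NOT (Z OR (Y AND W)) OR W) AND NOT NOT (((W OR Z) AND X) OR (W AND Y)) = T AND F = F
Y OR (NOT (NOT NOT (Z OR (Y AND W)) OR W) AND NOT NOT (((W OR Z) AND X) OR (W AND Y))) = F OR F = F
NOT (Y OR (NOT (NOT NOT (Z OR (Y AND W)) OR W) AND NOT NOT (((W OR Z) AND X) OR (W AND Y)))) = NOT F = T
NOT NOT (Y OR (NOT (NOT NOT (Z OR (Y AND W)) OR W) AND NOT NOT (((W OR Z) AND X) OR (W AND Y)))) = NOT T = F
Z OR X = F OR F = F
Y OR (Z OR X) = F OR F = F
(Y OR (Z OR X)) OR Z = F OR F = F
NOT ((Y OR (Z OR X)) OR Z) = NOT F = T
NOT NOT ((Y OR (Z OR X)) OR Z) = NOT T = F
Z OR NOT NOT ((Y OR (Z OR X)) OR Z) = F OR F = F
NOT (Z OR NOT NOT ((Y OR (Z OR X)) OR Z)) = NOT F = T
NOT (Z OR NOT NOT ((Y OR (Z OR X)) OR Z)) AND X = T AND F = F
NOT NOT (Y OR (NOT (NOT NOT (Z OR (Y AND W)) OR W) AND NOT NOT (((W OR Z) AND X) OR (W AND Y)))) OR (NOT (Z OR NOT NOT ((Y OR (Z OR X)) OR Z)) AND X) = F OR F = F
NOT (NOT NOT (Y OR (NOT (NOT NOT (Z OR (Y AND W)) OR W) AND NOT NOT (((W OR Z) AND X) OR (W AND Y)))) OR (NOT (Z OR NOT NOT ((Y OR (Z OR X)) OR Z)) AND X)) = NOT F = T
W AND Z = F AND F = F
(W AND Z) OR Y = F OR F = F
NOT ((W AND Z) OR Y) = NOT F = T
NOT (NOT NOT (Y OR (NOT (NOT NOT (Z OR (Y AND W)) OR W) AND NOT NOT (((W OR Z) AND X) OR (W AND Y)))) OR (NOT (Z OR NOT NOT ((Y OR (Z OR X)) OR Z)) AND X)) OR NOT ((W AND Z) OR Y) = T OR T = T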